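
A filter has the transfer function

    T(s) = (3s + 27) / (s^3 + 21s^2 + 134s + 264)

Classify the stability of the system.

The denominator s^3 + 21s^2 + 134s + 264 factors as (s + 4)(s + 6)(s + 11), giving poles at s = -4, -6, -11.
Since all poles lie strictly in the left half-plane, the system is stable.

stable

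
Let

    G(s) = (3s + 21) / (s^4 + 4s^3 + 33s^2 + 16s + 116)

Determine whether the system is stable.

marginally stable

The denominator s^4 + 4s^3 + 33s^2 + 16s + 116 factors as (s^2 + 4)(s^2 + 4s + 29), giving poles at s = 2j, -2j, -2 + 5j, -2 - 5j.
Since the simple pole(s) at s = 2j, -2j lie on the jω-axis with none in the right half-plane, the system is marginally stable.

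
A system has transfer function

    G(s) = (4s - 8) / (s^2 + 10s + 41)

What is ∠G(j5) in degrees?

∠G(j5) ≈ 39.55°

At s = j5: numerator = -8 + j20, denominator = 16 + j50.
∠G = ∠num − ∠den = 111.80° − (72.255°) = 39.55°.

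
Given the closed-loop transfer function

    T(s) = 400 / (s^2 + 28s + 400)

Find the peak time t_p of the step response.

t_p ≈ 0.2200 s

Comparing s^2 + 28s + 400 to s^2 + 2ζωₙs + ωₙ²: ωₙ = 20 rad/s and ζ = 28/(2·20) = 0.7.
ζωₙ = 28/2 = 14, so ω_d = ωₙ√(1−ζ²) = √(ωₙ² − (ζωₙ)²) = √(400 − 14²) = √204 ≈ 14.28 rad/s.
t_p = π/ω_d = π/14.28 ≈ 0.2200 s.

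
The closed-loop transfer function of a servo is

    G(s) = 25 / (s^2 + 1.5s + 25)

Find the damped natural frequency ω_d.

ω_d ≈ 4.943 rad/s

Comparing s^2 + 1.5s + 25 to s^2 + 2ζωₙs + ωₙ²: ωₙ = 5 rad/s and ζ = 1.5/(2·5) = 0.15.
ζωₙ = 1.5/2 = 0.75, so ω_d = ωₙ√(1−ζ²) = √(ωₙ² − (ζωₙ)²) = √(25 − 0.75²) = √24.4375 ≈ 4.943 rad/s.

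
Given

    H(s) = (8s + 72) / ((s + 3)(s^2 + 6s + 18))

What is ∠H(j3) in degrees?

At s = j3: numerator = 72 + j24, denominator = -27 + j81.
∠H = ∠num − ∠den = 18.435° − (108.43°) = -90°.

∠H(j3) ≈ -90°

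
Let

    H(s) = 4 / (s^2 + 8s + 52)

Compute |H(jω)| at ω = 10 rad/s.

|H(j10)| ≈ 0.04287

Substitute s = j10: numerator = 4, denominator = -48 + j80.
|H(j10)| = |4| / |-48 + j80| = 4 / 93.295 ≈ 0.04287.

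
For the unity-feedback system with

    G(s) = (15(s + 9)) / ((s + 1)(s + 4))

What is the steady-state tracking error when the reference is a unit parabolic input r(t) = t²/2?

G(s) has no poles at the origin.
This is a Type 0 system; Ka = lim_{s→0} s^2·G(s) = 0, so the steady-state error for a parabola input is infinite.

e_ss = ∞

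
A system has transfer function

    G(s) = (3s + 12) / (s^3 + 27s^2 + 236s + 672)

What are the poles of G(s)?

The poles are the roots of the denominator s^3 + 27s^2 + 236s + 672 = 0.
Trying s = -8: the polynomial evaluates to 0, so (s + 8) is a factor.
Dividing out leaves s^2 + 19s + 84 = 0.
Factoring the quadratic: (s + 12)(s + 7) = 0.

s = -8, -12, -7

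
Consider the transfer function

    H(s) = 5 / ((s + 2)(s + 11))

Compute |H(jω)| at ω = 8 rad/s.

Substitute s = j8: numerator = 5, denominator = -42 + j104.
|H(j8)| = |5| / |-42 + j104| = 5 / 112.16 ≈ 0.04458.

|H(j8)| ≈ 0.04458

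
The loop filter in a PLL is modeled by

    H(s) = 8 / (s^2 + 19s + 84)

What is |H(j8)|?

|H(j8)| ≈ 0.05218

Substitute s = j8: numerator = 8, denominator = 20 + j152.
|H(j8)| = |8| / |20 + j152| = 8 / 153.31 ≈ 0.05218.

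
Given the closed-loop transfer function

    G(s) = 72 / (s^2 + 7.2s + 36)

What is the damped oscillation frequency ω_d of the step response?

Comparing s^2 + 7.2s + 36 to s^2 + 2ζωₙs + ωₙ²: ωₙ = 6 rad/s and ζ = 7.2/(2·6) = 0.6.
ζωₙ = 7.2/2 = 3.6, so ω_d = ωₙ√(1−ζ²) = √(ωₙ² − (ζωₙ)²) = √(36 − 3.6²) = √23.04 = 4.800 rad/s.

ω_d = 4.800 rad/s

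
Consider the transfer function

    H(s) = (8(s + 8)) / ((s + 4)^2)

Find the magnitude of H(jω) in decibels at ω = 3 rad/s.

|H(j3)|_dB ≈ 8.74 dB

Substitute s = j3: numerator = 64 + j24, denominator = 7 + j24.
|H(j3)| = |64 + j24| / |7 + j24| = 68.352 / 25 ≈ 2.734.
In decibels: 20·log₁₀(2.734) ≈ 8.74 dB.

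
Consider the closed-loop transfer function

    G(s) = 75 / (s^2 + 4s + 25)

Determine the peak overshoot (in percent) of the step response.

%OS ≈ 25.4%

Comparing s^2 + 4s + 25 to s^2 + 2ζωₙs + ωₙ²: ωₙ = 5 rad/s and ζ = 4/(2·5) = 0.4.
%OS = 100·exp(−πζ/√(1−ζ²)) = 100·exp(−π·0.4/√(1−0.4²)) ≈ 25.4%.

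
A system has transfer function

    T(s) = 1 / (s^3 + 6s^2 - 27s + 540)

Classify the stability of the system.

The denominator s^3 + 6s^2 - 27s + 540 factors as (s + 12)(s^2 - 6s + 45), giving poles at s = -12, 3 + 6j, 3 - 6j.
Since the pole(s) at s = 3 ± 6j lie in the right half-plane, the system is unstable.

unstable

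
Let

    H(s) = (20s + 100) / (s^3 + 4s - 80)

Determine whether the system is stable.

The denominator s^3 + 4s - 80 factors as (s - 4)(s^2 + 4s + 20), giving poles at s = 4, -2 ± 4j.
Since the pole(s) at s = 4 lie in the right half-plane, the system is unstable.

unstable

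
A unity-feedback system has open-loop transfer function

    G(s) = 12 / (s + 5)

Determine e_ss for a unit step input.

e_ss = 0.2941

G(s) has no poles at the origin.
This is a Type 0 system. Kp = lim_{s→0} G(s) = 12/5.
e_ss = 1/(1 + Kp) = 1/(1 + 12/5) = 5/17 ≈ 0.2941.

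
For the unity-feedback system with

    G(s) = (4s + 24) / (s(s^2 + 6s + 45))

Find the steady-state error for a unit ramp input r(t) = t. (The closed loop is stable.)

e_ss = 1.875

G(s) has one pole at the origin.
This is a Type 1 system. Kv = lim_{s→0} s·G(s) = 24/45 = 8/15.
e_ss = 1/Kv = 1/(8/15) = 15/8 ≈ 1.875.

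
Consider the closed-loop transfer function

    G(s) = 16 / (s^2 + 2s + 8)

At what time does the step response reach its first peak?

t_p ≈ 1.187 s

Comparing s^2 + 2s + 8 to s^2 + 2ζωₙs + ωₙ²: ωₙ = √8 ≈ 2.828 rad/s and ζ = 2/(2·√8) ≈ 0.3536.
ζωₙ = 2/2 = 1, so ω_d = ωₙ√(1−ζ²) = √(ωₙ² − (ζωₙ)²) = √(8 − 1²) = √7 ≈ 2.646 rad/s.
t_p = π/ω_d = π/2.646 ≈ 1.187 s.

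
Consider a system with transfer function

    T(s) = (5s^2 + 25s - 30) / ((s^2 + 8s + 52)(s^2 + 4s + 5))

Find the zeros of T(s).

Set the numerator to zero: 5s^2 + 25s - 30 = 0, i.e. 5·(s^2 + 5s - 6) = 0.
Factoring: (s - 1)(s + 6) = 0.

s = 1, -6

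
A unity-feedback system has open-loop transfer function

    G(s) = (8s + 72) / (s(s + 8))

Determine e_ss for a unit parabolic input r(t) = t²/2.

e_ss = ∞

G(s) has one pole at the origin.
This is a Type 1 system; Ka = lim_{s→0} s^2·G(s) = 0, so the steady-state error for a parabola input is infinite.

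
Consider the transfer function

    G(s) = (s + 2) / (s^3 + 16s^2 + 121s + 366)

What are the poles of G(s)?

The poles are the roots of the denominator s^3 + 16s^2 + 121s + 366 = 0.
Trying s = -6: the polynomial evaluates to 0, so (s + 6) is a factor.
Dividing out leaves s^2 + 10s + 61 = 0.
The quadratic formula then gives s = -5 ± 6j.

s = -5 + 6j, -5 - 6j, -6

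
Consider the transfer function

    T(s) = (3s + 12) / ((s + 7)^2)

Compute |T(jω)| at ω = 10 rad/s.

Substitute s = j10: numerator = 12 + j30, denominator = -51 + j140.
|T(j10)| = |12 + j30| / |-51 + j140| = 32.311 / 149 ≈ 0.2169.

|T(j10)| ≈ 0.2169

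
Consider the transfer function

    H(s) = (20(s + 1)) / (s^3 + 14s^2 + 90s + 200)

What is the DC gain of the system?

H(0) = 1/10 ≈ 0.1000

Set s = 0: H(0) = (20) / (200) = 1/10.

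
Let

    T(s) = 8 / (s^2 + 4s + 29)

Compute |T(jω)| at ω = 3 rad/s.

Substitute s = j3: numerator = 8, denominator = 20 + j12.
|T(j3)| = |8| / |20 + j12| = 8 / 23.324 ≈ 0.3430.

|T(j3)| ≈ 0.3430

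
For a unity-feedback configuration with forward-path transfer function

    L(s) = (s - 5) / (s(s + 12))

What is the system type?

The denominator has 1 factor of s at the origin (free integrator), so this is a Type 1 system.

Type 1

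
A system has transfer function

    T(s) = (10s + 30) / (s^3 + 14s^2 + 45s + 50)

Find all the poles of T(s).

The poles are the roots of the denominator s^3 + 14s^2 + 45s + 50 = 0.
Trying s = -10: the polynomial evaluates to 0, so (s + 10) is a factor.
Dividing out leaves s^2 + 4s + 5 = 0.
The quadratic formula then gives s = -2 ± 1j.

s = -2 ± j, -10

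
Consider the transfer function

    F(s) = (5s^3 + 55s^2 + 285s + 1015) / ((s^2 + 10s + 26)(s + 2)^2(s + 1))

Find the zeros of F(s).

Set the numerator to zero: 5s^3 + 55s^2 + 285s + 1015 = 0, i.e. 5·(s^3 + 11s^2 + 57s + 203) = 0.
Factoring: (s^2 + 4s + 29)(s + 7) = 0.

s = -2 + 5j, -2 - 5j, -7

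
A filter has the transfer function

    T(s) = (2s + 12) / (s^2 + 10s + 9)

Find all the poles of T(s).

s = -1, -9

The poles are the roots of the denominator s^2 + 10s + 9 = 0.
Factoring: (s + 1)(s + 9) = 0, so s = -1 and s = -9.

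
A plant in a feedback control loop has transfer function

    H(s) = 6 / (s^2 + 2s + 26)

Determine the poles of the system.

The poles are the roots of the denominator s^2 + 2s + 26 = 0.
Using the quadratic formula: s = (-2 ± √(-100))/2 = -1 ± 5j.

s = -1 + 5j, -1 - 5j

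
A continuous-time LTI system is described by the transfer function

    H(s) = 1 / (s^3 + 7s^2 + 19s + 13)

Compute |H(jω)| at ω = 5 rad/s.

|H(j5)| ≈ 0.006070

Substitute s = j5: numerator = 1, denominator = -162 - j30.
|H(j5)| = |1| / |-162 - j30| = 1 / 164.75 ≈ 0.006070.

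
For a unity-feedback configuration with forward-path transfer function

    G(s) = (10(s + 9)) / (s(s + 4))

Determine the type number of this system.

Type 1

The denominator has 1 factor of s at the origin (free integrator), so this is a Type 1 system.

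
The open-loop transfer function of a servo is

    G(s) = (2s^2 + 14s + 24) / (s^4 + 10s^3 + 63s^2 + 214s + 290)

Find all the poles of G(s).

The poles are the roots of the denominator s^4 + 10s^3 + 63s^2 + 214s + 290 = 0.
No real roots exist; factor into two real quadratics: (s^2 + 6s + 10)(s^2 + 4s + 29) = 0.
Each quadratic gives a conjugate pair via the quadratic formula.

s = -3 ± j, -2 ± 5j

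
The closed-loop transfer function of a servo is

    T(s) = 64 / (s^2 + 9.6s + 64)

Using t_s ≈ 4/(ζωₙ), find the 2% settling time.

t_s ≈ 0.8333 s

Comparing s^2 + 9.6s + 64 to s^2 + 2ζωₙs + ωₙ²: ωₙ = 8 rad/s and ζ = 9.6/(2·8) = 0.6.
ζωₙ = 9.6/2 = 4.8, so t_s ≈ 4/(ζωₙ) = 4/4.8 ≈ 0.8333 s.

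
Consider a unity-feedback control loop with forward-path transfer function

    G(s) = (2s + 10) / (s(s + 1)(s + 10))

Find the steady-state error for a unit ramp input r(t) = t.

G(s) has one pole at the origin.
This is a Type 1 system. Kv = lim_{s→0} s·G(s) = 10/10 = 1.
e_ss = 1/Kv = 1/(1) = 1.

e_ss = 1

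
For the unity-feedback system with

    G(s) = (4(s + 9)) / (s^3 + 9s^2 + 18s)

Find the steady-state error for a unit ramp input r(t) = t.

e_ss = 0.5000

G(s) has one pole at the origin.
This is a Type 1 system. Kv = lim_{s→0} s·G(s) = 36/18 = 2.
e_ss = 1/Kv = 1/(2) = 1/2 ≈ 0.5000.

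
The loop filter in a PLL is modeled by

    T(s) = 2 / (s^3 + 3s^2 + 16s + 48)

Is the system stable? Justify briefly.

The denominator s^3 + 3s^2 + 16s + 48 factors as (s^2 + 16)(s + 3), giving poles at s = 4j, -4j, -3.
Since the simple pole(s) at s = 4j, -4j lie on the jω-axis with none in the right half-plane, the system is marginally stable.

marginally stable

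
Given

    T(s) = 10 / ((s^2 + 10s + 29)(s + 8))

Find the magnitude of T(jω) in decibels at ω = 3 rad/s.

Substitute s = j3: numerator = 10, denominator = 70 + j300.
|T(j3)| = |10| / |70 + j300| = 10 / 308.06 ≈ 0.03246.
In decibels: 20·log₁₀(0.03246) ≈ -29.8 dB.

|T(j3)|_dB ≈ -29.8 dB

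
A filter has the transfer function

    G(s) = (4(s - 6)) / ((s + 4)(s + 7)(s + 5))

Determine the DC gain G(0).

G(0) = -6/35 ≈ -0.1714

At s = 0 each factor (s + a) contributes a and each (s^2 + bs + c) contributes c.
G(0) = 4·(-6) / ((4) · (7) · (5)) = -24/140 = -6/35.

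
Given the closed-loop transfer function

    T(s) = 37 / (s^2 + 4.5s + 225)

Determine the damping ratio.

ζ = 0.15

Compare the denominator to the standard form s^2 + 2ζωₙs + ωₙ².
ωₙ² = 225, so ωₙ = 15 rad/s.
2ζωₙ = 4.5, so ζ = 4.5/(2·15) = 0.15.
With ζ = 0.15 the response is underdamped.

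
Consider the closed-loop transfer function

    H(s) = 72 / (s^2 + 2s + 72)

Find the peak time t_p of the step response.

t_p ≈ 0.3728 s

Comparing s^2 + 2s + 72 to s^2 + 2ζωₙs + ωₙ²: ωₙ = √72 ≈ 8.485 rad/s and ζ = 2/(2·√72) ≈ 0.1179.
ζωₙ = 2/2 = 1, so ω_d = ωₙ√(1−ζ²) = √(ωₙ² − (ζωₙ)²) = √(72 − 1²) = √71 ≈ 8.426 rad/s.
t_p = π/ω_d = π/8.426 ≈ 0.3728 s.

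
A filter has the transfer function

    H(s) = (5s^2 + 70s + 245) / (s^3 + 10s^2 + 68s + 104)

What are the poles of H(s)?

s = -2, -4 ± 6j

The poles are the roots of the denominator s^3 + 10s^2 + 68s + 104 = 0.
Trying s = -2: the polynomial evaluates to 0, so (s + 2) is a factor.
Dividing out leaves s^2 + 8s + 52 = 0.
The quadratic formula then gives s = -4 ± 6j.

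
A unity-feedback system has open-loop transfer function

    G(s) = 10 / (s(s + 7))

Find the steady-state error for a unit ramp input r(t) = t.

G(s) has one pole at the origin.
This is a Type 1 system. Kv = lim_{s→0} s·G(s) = 10/7.
e_ss = 1/Kv = 1/(10/7) = 7/10 ≈ 0.7000.

e_ss = 0.7000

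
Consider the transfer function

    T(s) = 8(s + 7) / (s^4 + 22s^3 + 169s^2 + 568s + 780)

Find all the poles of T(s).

The poles are the roots of the denominator s^4 + 22s^3 + 169s^2 + 568s + 780 = 0.
Trying s = -10: the polynomial evaluates to 0, so (s + 10) is a factor.
Dividing out leaves s^3 + 12s^2 + 49s + 78 = 0.
This factors further as (s^2 + 6s + 13)(s + 6) = 0.

s = -3 ± 2j, -10, -6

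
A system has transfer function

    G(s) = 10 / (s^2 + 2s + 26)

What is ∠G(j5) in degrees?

At s = j5: numerator = 10, denominator = 1 + j10.
∠G = ∠num − ∠den = 0° − (84.289°) = -84.29°.

∠G(j5) ≈ -84.29°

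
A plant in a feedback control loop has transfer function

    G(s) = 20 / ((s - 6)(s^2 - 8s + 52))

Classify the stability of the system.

unstable

The poles can be read from the denominator factors: s = 6, 4 + 6j, 4 - 6j.
Since the pole(s) at s = 6, 4 ± 6j lie in the right half-plane, the system is unstable.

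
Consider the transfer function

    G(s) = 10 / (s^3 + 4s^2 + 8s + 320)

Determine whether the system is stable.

unstable

The denominator s^3 + 4s^2 + 8s + 320 factors as (s + 8)(s^2 - 4s + 40), giving poles at s = -8, 2 ± 6j.
Since the pole(s) at s = 2 + 6j, 2 - 6j lie in the right half-plane, the system is unstable.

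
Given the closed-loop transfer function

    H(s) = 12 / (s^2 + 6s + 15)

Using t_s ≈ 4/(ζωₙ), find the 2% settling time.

Comparing s^2 + 6s + 15 to s^2 + 2ζωₙs + ωₙ²: ωₙ = √15 ≈ 3.873 rad/s and ζ = 6/(2·√15) ≈ 0.7746.
ζωₙ = 6/2 = 3, so t_s ≈ 4/(ζωₙ) = 4/3 ≈ 1.333 s.

t_s ≈ 1.333 s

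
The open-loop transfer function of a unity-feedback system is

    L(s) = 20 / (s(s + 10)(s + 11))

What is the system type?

Type 1

The denominator has 1 factor of s at the origin (free integrator), so this is a Type 1 system.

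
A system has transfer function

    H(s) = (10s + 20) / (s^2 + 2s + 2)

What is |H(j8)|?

Substitute s = j8: numerator = 20 + j80, denominator = -62 + j16.
|H(j8)| = |20 + j80| / |-62 + j16| = 82.462 / 64.031 ≈ 1.288.

|H(j8)| ≈ 1.288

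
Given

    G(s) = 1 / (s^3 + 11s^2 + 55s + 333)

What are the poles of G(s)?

The poles are the roots of the denominator s^3 + 11s^2 + 55s + 333 = 0.
Trying s = -9: the polynomial evaluates to 0, so (s + 9) is a factor.
Dividing out leaves s^2 + 2s + 37 = 0.
The quadratic formula then gives s = -1 ± 6j.

s = -1 + 6j, -1 - 6j, -9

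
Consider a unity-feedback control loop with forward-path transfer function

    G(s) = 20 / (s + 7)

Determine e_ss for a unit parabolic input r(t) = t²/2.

G(s) has no poles at the origin.
This is a Type 0 system; Ka = lim_{s→0} s^2·G(s) = 0, so the steady-state error for a parabola input is infinite.

e_ss = ∞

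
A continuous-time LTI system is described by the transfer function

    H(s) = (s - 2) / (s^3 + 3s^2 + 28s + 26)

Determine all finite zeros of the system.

Set the numerator to zero: s - 2 = 0.
So s = 2.

s = 2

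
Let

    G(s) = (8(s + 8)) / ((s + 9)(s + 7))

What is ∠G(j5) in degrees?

At s = j5: numerator = 64 + j40, denominator = 38 + j80.
∠G = ∠num − ∠den = 32.005° − (64.592°) = -32.59°.

∠G(j5) ≈ -32.59°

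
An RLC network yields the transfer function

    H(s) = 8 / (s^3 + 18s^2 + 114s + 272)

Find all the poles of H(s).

s = -5 ± 3j, -8

The poles are the roots of the denominator s^3 + 18s^2 + 114s + 272 = 0.
Trying s = -8: the polynomial evaluates to 0, so (s + 8) is a factor.
Dividing out leaves s^2 + 10s + 34 = 0.
The quadratic formula then gives s = -5 ± 3j.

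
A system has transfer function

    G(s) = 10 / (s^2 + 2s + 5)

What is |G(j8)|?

Substitute s = j8: numerator = 10, denominator = -59 + j16.
|G(j8)| = |10| / |-59 + j16| = 10 / 61.131 ≈ 0.1636.

|G(j8)| ≈ 0.1636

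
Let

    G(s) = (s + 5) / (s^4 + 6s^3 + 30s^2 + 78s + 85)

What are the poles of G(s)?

s = -1 + 4j, -1 - 4j, -2 + j, -2 - j

The poles are the roots of the denominator s^4 + 6s^3 + 30s^2 + 78s + 85 = 0.
No real roots exist; factor into two real quadratics: (s^2 + 2s + 17)(s^2 + 4s + 5) = 0.
Each quadratic gives a conjugate pair via the quadratic formula.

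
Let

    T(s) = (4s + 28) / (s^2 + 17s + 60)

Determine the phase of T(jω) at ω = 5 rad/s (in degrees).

∠T(j5) ≈ -32.08°

At s = j5: numerator = 28 + j20, denominator = 35 + j85.
∠T = ∠num − ∠den = 35.538° − (67.620°) = -32.08°.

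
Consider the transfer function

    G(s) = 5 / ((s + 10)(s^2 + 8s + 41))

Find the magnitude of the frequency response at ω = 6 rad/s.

|G(j6)| ≈ 0.008884

Substitute s = j6: numerator = 5, denominator = -238 + j510.
|G(j6)| = |5| / |-238 + j510| = 5 / 562.80 ≈ 0.008884.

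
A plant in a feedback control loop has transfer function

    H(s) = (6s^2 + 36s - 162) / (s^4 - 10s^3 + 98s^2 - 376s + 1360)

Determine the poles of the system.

The poles are the roots of the denominator s^4 - 10s^3 + 98s^2 - 376s + 1360 = 0.
No real roots exist; factor into two real quadratics: (s^2 - 6s + 34)(s^2 - 4s + 40) = 0.
Each quadratic gives a conjugate pair via the quadratic formula.

s = 3 ± 5j, 2 ± 6j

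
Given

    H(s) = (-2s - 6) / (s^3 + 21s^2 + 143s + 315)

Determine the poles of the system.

s = -5, -7, -9

The poles are the roots of the denominator s^3 + 21s^2 + 143s + 315 = 0.
Trying s = -5: the polynomial evaluates to 0, so (s + 5) is a factor.
Dividing out leaves s^2 + 16s + 63 = 0.
Factoring the quadratic: (s + 7)(s + 9) = 0.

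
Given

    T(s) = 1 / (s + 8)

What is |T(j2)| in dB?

|T(j2)|_dB ≈ -18.3 dB

Substitute s = j2: numerator = 1, denominator = 8 + j2.
|T(j2)| = |1| / |8 + j2| = 1 / 8.2462 ≈ 0.1213.
In decibels: 20·log₁₀(0.1213) ≈ -18.3 dB.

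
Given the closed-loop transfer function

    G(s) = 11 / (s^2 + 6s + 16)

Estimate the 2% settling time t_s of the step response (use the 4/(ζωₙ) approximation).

t_s ≈ 1.333 s

Comparing s^2 + 6s + 16 to s^2 + 2ζωₙs + ωₙ²: ωₙ = 4 rad/s and ζ = 6/(2·4) = 0.75.
ζωₙ = 6/2 = 3, so t_s ≈ 4/(ζωₙ) = 4/3 ≈ 1.333 s.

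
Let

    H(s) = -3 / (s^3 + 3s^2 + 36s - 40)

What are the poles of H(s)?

The poles are the roots of the denominator s^3 + 3s^2 + 36s - 40 = 0.
Trying s = 1: the polynomial evaluates to 0, so (s - 1) is a factor.
Dividing out leaves s^2 + 4s + 40 = 0.
The quadratic formula then gives s = -2 ± 6j.

s = -2 + 6j, -2 - 6j, 1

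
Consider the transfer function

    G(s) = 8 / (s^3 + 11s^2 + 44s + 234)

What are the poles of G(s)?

The poles are the roots of the denominator s^3 + 11s^2 + 44s + 234 = 0.
Trying s = -9: the polynomial evaluates to 0, so (s + 9) is a factor.
Dividing out leaves s^2 + 2s + 26 = 0.
The quadratic formula then gives s = -1 ± 5j.

s = -1 + 5j, -1 - 5j, -9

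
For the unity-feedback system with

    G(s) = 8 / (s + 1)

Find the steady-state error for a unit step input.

e_ss = 0.1111

G(s) has no poles at the origin.
This is a Type 0 system. Kp = lim_{s→0} G(s) = 8/1.
e_ss = 1/(1 + Kp) = 1/(1 + 8) = 1/9 ≈ 0.1111.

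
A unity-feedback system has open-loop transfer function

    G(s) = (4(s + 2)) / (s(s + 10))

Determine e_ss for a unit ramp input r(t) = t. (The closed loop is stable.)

e_ss = 1.250

G(s) has one pole at the origin.
This is a Type 1 system. Kv = lim_{s→0} s·G(s) = 8/10 = 4/5.
e_ss = 1/Kv = 1/(4/5) = 5/4 ≈ 1.250.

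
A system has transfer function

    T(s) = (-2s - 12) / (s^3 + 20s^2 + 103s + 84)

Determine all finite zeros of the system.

Set the numerator to zero: -2s - 12 = 0, i.e. -2·(s + 6) = 0.
So s = -6.

s = -6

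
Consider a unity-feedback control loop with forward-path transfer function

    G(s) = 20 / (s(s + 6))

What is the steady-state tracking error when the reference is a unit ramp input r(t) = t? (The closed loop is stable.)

G(s) has one pole at the origin.
This is a Type 1 system. Kv = lim_{s→0} s·G(s) = 20/6 = 10/3.
e_ss = 1/Kv = 1/(10/3) = 3/10 ≈ 0.3000.

e_ss = 0.3000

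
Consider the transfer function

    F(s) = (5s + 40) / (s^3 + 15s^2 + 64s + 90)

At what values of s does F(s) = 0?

Set the numerator to zero: 5s + 40 = 0, i.e. 5·(s + 8) = 0.
So s = -8.

s = -8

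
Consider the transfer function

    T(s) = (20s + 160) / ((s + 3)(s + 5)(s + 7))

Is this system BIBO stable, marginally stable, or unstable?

stable

The poles can be read from the denominator factors: s = -3, -5, -7.
Since all poles lie strictly in the left half-plane, the system is stable.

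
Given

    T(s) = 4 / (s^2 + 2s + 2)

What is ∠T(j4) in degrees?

At s = j4: numerator = 4, denominator = -14 + j8.
∠T = ∠num − ∠den = 0° − (150.26°) = -150.3°.

∠T(j4) ≈ -150.3°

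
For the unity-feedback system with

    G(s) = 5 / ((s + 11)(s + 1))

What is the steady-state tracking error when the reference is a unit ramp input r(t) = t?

G(s) has no poles at the origin.
This is a Type 0 system; Kv = lim_{s→0} s·G(s) = 0, so the steady-state error for a ramp input is infinite.

e_ss = ∞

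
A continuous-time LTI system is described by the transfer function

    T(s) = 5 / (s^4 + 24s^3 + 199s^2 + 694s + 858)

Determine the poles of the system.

s = -5 ± j, -11, -3

The poles are the roots of the denominator s^4 + 24s^3 + 199s^2 + 694s + 858 = 0.
Trying s = -11: the polynomial evaluates to 0, so (s + 11) is a factor.
Dividing out leaves s^3 + 13s^2 + 56s + 78 = 0.
This factors further as (s^2 + 10s + 26)(s + 3) = 0.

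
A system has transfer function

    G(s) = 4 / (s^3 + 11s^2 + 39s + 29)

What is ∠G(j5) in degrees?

∠G(j5) ≈ -164.1°

At s = j5: numerator = 4, denominator = -246 + j70.
∠G = ∠num − ∠den = 0° − (164.12°) = -164.1°.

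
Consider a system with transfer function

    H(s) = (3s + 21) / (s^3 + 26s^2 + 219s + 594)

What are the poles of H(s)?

s = -6, -9, -11

The poles are the roots of the denominator s^3 + 26s^2 + 219s + 594 = 0.
Trying s = -6: the polynomial evaluates to 0, so (s + 6) is a factor.
Dividing out leaves s^2 + 20s + 99 = 0.
Factoring the quadratic: (s + 9)(s + 11) = 0.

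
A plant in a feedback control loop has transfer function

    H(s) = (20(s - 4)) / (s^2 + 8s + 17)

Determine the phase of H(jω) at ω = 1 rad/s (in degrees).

At s = j1: numerator = -80 + j20, denominator = 16 + j8.
∠H = ∠num − ∠den = 165.96° − (26.565°) = 139.4°.

∠H(j1) ≈ 139.4°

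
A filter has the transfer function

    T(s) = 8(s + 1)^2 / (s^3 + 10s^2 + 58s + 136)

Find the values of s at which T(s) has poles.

s = -3 ± 5j, -4

The poles are the roots of the denominator s^3 + 10s^2 + 58s + 136 = 0.
Trying s = -4: the polynomial evaluates to 0, so (s + 4) is a factor.
Dividing out leaves s^2 + 6s + 34 = 0.
The quadratic formula then gives s = -3 ± 5j.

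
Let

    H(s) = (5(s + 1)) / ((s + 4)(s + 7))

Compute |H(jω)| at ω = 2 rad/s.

|H(j2)| ≈ 0.3434

Substitute s = j2: numerator = 5 + j10, denominator = 24 + j22.
|H(j2)| = |5 + j10| / |24 + j22| = 11.180 / 32.558 ≈ 0.3434.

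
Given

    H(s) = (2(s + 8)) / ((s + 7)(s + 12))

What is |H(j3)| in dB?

Substitute s = j3: numerator = 16 + j6, denominator = 75 + j57.
|H(j3)| = |16 + j6| / |75 + j57| = 17.088 / 94.202 ≈ 0.1814.
In decibels: 20·log₁₀(0.1814) ≈ -14.8 dB.

|H(j3)|_dB ≈ -14.8 dB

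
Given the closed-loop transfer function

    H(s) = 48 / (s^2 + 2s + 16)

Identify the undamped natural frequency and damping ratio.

Compare the denominator to the standard form s^2 + 2ζωₙs + ωₙ².
ωₙ² = 16, so ωₙ = 4 rad/s.
2ζωₙ = 2, so ζ = 2/(2·4) = 0.25.

ωₙ = 4 rad/s, ζ = 0.25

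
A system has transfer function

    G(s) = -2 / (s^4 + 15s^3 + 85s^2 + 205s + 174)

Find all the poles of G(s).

s = -5 + 2j, -5 - 2j, -3, -2

The poles are the roots of the denominator s^4 + 15s^3 + 85s^2 + 205s + 174 = 0.
Trying s = -3: the polynomial evaluates to 0, so (s + 3) is a factor.
Dividing out leaves s^3 + 12s^2 + 49s + 58 = 0.
This factors further as (s^2 + 10s + 29)(s + 2) = 0.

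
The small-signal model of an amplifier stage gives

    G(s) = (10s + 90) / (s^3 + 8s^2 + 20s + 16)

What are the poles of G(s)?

s = -2, -4, -2

The poles are the roots of the denominator s^3 + 8s^2 + 20s + 16 = 0.
Trying s = -2: the polynomial evaluates to 0, so (s + 2) is a factor.
Dividing out leaves s^2 + 6s + 8 = 0.
Factoring the quadratic: (s + 4)(s + 2) = 0.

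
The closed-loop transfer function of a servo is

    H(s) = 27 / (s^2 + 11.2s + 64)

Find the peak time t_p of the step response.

Comparing s^2 + 11.2s + 64 to s^2 + 2ζωₙs + ωₙ²: ωₙ = 8 rad/s and ζ = 11.2/(2·8) = 0.7.
ζωₙ = 11.2/2 = 5.6, so ω_d = ωₙ√(1−ζ²) = √(ωₙ² − (ζωₙ)²) = √(64 − 5.6²) = √32.64 ≈ 5.713 rad/s.
t_p = π/ω_d = π/5.713 ≈ 0.5499 s.

t_p ≈ 0.5499 s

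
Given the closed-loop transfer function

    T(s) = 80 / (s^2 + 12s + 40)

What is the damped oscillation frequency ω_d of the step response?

Comparing s^2 + 12s + 40 to s^2 + 2ζωₙs + ωₙ²: ωₙ = √40 ≈ 6.325 rad/s and ζ = 12/(2·√40) ≈ 0.9487.
ζωₙ = 12/2 = 6, so ω_d = ωₙ√(1−ζ²) = √(ωₙ² − (ζωₙ)²) = √(40 − 6²) = √4 = 2 rad/s.

ω_d = 2 rad/s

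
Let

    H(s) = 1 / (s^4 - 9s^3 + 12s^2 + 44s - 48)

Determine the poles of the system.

s = 4, 6, 1, -2

The poles are the roots of the denominator s^4 - 9s^3 + 12s^2 + 44s - 48 = 0.
Trying s = 4: the polynomial evaluates to 0, so (s - 4) is a factor.
Dividing out leaves s^3 - 5s^2 - 8s + 12 = 0.
This factors further as (s - 6)(s - 1)(s + 2) = 0.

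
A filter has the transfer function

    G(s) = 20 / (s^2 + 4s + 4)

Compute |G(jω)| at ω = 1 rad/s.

|G(j1)| = 4

Substitute s = j1: numerator = 20, denominator = 3 + j4.
|G(j1)| = |20| / |3 + j4| = 20 / 5 = 4.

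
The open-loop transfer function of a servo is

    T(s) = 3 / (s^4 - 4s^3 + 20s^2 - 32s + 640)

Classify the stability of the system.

unstable

The denominator s^4 - 4s^3 + 20s^2 - 32s + 640 factors as (s^2 + 4s + 20)(s^2 - 8s + 32), giving poles at s = -2 + 4j, -2 - 4j, 4 + 4j, 4 - 4j.
Since the pole(s) at s = 4 ± 4j lie in the right half-plane, the system is unstable.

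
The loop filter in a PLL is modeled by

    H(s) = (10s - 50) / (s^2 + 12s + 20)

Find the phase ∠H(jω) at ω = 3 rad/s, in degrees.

∠H(j3) ≈ 76.03°

At s = j3: numerator = -50 + j30, denominator = 11 + j36.
∠H = ∠num − ∠den = 149.04° − (73.009°) = 76.03°.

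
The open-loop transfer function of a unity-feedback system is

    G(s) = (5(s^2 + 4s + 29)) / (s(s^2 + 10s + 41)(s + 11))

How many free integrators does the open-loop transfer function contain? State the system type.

The denominator has 1 factor of s at the origin (free integrator), so this is a Type 1 system.

Type 1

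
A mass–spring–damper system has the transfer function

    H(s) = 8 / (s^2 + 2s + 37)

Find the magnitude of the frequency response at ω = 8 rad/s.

|H(j8)| ≈ 0.2549

Substitute s = j8: numerator = 8, denominator = -27 + j16.
|H(j8)| = |8| / |-27 + j16| = 8 / 31.385 ≈ 0.2549.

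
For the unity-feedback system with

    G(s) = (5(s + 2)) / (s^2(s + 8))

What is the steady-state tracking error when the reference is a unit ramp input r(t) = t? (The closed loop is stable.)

G(s) has 2 poles at the origin.
This is a Type 2 system; for a ramp input the steady-state error is zero.

e_ss = 0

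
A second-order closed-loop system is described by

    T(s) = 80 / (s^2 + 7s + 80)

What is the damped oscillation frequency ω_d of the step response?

ω_d ≈ 8.231 rad/s

Comparing s^2 + 7s + 80 to s^2 + 2ζωₙs + ωₙ²: ωₙ = √80 ≈ 8.944 rad/s and ζ = 7/(2·√80) ≈ 0.3913.
ζωₙ = 7/2 = 3.5, so ω_d = ωₙ√(1−ζ²) = √(ωₙ² − (ζωₙ)²) = √(80 − 3.5²) = √67.75 ≈ 8.231 rad/s.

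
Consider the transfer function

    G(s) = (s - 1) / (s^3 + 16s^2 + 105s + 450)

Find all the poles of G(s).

s = -3 ± 6j, -10

The poles are the roots of the denominator s^3 + 16s^2 + 105s + 450 = 0.
Trying s = -10: the polynomial evaluates to 0, so (s + 10) is a factor.
Dividing out leaves s^2 + 6s + 45 = 0.
The quadratic formula then gives s = -3 ± 6j.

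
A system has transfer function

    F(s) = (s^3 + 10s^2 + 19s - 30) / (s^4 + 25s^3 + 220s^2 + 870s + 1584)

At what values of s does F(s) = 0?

s = 1, -6, -5

Set the numerator to zero: s^3 + 10s^2 + 19s - 30 = 0.
Factoring: (s - 1)(s + 6)(s + 5) = 0.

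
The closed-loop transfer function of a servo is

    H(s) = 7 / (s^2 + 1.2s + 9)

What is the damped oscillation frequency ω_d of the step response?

Comparing s^2 + 1.2s + 9 to s^2 + 2ζωₙs + ωₙ²: ωₙ = 3 rad/s and ζ = 1.2/(2·3) = 0.2.
ζωₙ = 1.2/2 = 0.6, so ω_d = ωₙ√(1−ζ²) = √(ωₙ² − (ζωₙ)²) = √(9 − 0.6²) = √8.64 ≈ 2.939 rad/s.

ω_d ≈ 2.939 rad/s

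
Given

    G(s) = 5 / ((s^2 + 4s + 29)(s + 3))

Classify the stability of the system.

The poles can be read from the denominator factors: s = -2 + 5j, -2 - 5j, -3.
Since all poles lie strictly in the left half-plane, the system is stable.

stable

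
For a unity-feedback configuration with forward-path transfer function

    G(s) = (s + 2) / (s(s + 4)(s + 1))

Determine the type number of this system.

Type 1

The denominator has 1 factor of s at the origin (free integrator), so this is a Type 1 system.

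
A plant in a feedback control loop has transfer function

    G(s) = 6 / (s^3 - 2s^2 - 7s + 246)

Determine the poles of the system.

The poles are the roots of the denominator s^3 - 2s^2 - 7s + 246 = 0.
Trying s = -6: the polynomial evaluates to 0, so (s + 6) is a factor.
Dividing out leaves s^2 - 8s + 41 = 0.
The quadratic formula then gives s = 4 ± 5j.

s = 4 ± 5j, -6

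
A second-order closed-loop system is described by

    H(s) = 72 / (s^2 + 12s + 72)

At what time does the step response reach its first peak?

Comparing s^2 + 12s + 72 to s^2 + 2ζωₙs + ωₙ²: ωₙ = √72 ≈ 8.485 rad/s and ζ = 12/(2·√72) ≈ 0.7071.
ζωₙ = 12/2 = 6, so ω_d = ωₙ√(1−ζ²) = √(ωₙ² − (ζωₙ)²) = √(72 − 6²) = √36 = 6 rad/s.
t_p = π/ω_d = π/6 ≈ 0.5236 s.

t_p ≈ 0.5236 s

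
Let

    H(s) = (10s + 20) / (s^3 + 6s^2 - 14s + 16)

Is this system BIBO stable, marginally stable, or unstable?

The denominator s^3 + 6s^2 - 14s + 16 factors as (s^2 - 2s + 2)(s + 8), giving poles at s = 1 + j, 1 - j, -8.
Since the pole(s) at s = 1 ± j lie in the right half-plane, the system is unstable.

unstable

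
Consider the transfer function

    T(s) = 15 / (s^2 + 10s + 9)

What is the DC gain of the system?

T(0) = 5/3 ≈ 1.667

Set s = 0: T(0) = (15) / (9) = 5/3.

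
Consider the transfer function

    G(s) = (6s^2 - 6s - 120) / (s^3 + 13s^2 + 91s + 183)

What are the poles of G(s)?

The poles are the roots of the denominator s^3 + 13s^2 + 91s + 183 = 0.
Trying s = -3: the polynomial evaluates to 0, so (s + 3) is a factor.
Dividing out leaves s^2 + 10s + 61 = 0.
The quadratic formula then gives s = -5 ± 6j.

s = -5 + 6j, -5 - 6j, -3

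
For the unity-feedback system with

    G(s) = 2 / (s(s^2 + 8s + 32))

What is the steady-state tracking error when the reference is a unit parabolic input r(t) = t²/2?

e_ss = ∞

G(s) has one pole at the origin.
This is a Type 1 system; Ka = lim_{s→0} s^2·G(s) = 0, so the steady-state error for a parabola input is infinite.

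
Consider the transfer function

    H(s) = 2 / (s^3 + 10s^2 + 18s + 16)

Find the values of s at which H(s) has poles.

s = -1 + j, -1 - j, -8

The poles are the roots of the denominator s^3 + 10s^2 + 18s + 16 = 0.
Trying s = -8: the polynomial evaluates to 0, so (s + 8) is a factor.
Dividing out leaves s^2 + 2s + 2 = 0.
The quadratic formula then gives s = -1 ± 1j.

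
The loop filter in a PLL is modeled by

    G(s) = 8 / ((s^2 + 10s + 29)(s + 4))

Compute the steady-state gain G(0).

G(0) = 2/29 ≈ 0.06897

At s = 0 each factor (s + a) contributes a and each (s^2 + bs + c) contributes c.
G(0) = 8·1 / ((29) · (4)) = 8/116 = 2/29.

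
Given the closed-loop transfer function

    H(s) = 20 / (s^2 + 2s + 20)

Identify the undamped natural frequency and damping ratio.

ωₙ ≈ 4.472 rad/s, ζ ≈ 0.2236

Compare the denominator to the standard form s^2 + 2ζωₙs + ωₙ².
ωₙ² = 20, so ωₙ = √20 ≈ 4.472 rad/s.
2ζωₙ = 2, so ζ = 2/(2·√20) ≈ 0.2236.
With ζ = 0.2236 the response is underdamped.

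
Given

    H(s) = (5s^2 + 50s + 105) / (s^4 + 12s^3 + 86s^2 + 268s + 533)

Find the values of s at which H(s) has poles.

The poles are the roots of the denominator s^4 + 12s^3 + 86s^2 + 268s + 533 = 0.
No real roots exist; factor into two real quadratics: (s^2 + 8s + 41)(s^2 + 4s + 13) = 0.
Each quadratic gives a conjugate pair via the quadratic formula.

s = -4 + 5j, -4 - 5j, -2 + 3j, -2 - 3j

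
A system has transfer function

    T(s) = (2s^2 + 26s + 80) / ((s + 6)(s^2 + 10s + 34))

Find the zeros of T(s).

Set the numerator to zero: 2s^2 + 26s + 80 = 0, i.e. 2·(s^2 + 13s + 40) = 0.
Factoring: (s + 5)(s + 8) = 0.

s = -5, -8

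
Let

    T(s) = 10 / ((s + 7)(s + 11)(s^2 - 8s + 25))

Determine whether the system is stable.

unstable

The poles can be read from the denominator factors: s = -7, -11, 4 ± 3j.
Since the pole(s) at s = 4 ± 3j lie in the right half-plane, the system is unstable.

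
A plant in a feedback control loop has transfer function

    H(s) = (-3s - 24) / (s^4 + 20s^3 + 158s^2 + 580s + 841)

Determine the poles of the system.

The poles are the roots of the denominator s^4 + 20s^3 + 158s^2 + 580s + 841 = 0.
No real roots exist; factor into two real quadratics: (s^2 + 10s + 29)(s^2 + 10s + 29) = 0.
Each quadratic gives a conjugate pair via the quadratic formula.

s = -5 ± 2j, -5 ± 2j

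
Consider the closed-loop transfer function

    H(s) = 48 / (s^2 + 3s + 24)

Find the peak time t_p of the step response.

t_p ≈ 0.6736 s

Comparing s^2 + 3s + 24 to s^2 + 2ζωₙs + ωₙ²: ωₙ = √24 ≈ 4.899 rad/s and ζ = 3/(2·√24) ≈ 0.3062.
ζωₙ = 3/2 = 1.5, so ω_d = ωₙ√(1−ζ²) = √(ωₙ² − (ζωₙ)²) = √(24 − 1.5²) = √21.75 ≈ 4.664 rad/s.
t_p = π/ω_d = π/4.664 ≈ 0.6736 s.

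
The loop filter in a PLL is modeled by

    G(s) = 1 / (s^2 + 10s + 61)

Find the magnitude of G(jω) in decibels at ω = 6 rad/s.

|G(j6)|_dB ≈ -36.3 dB

Substitute s = j6: numerator = 1, denominator = 25 + j60.
|G(j6)| = |1| / |25 + j60| = 1 / 65 ≈ 0.01538.
In decibels: 20·log₁₀(0.01538) ≈ -36.3 dB.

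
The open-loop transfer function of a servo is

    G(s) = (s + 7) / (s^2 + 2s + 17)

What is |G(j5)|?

|G(j5)| ≈ 0.6717

Substitute s = j5: numerator = 7 + j5, denominator = -8 + j10.
|G(j5)| = |7 + j5| / |-8 + j10| = 8.6023 / 12.806 ≈ 0.6717.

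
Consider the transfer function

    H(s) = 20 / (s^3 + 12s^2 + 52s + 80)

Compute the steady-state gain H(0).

Set s = 0: H(0) = (20) / (80) = 1/4.

H(0) = 1/4 ≈ 0.2500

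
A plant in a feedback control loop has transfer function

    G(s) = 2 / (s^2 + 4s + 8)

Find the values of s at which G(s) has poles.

The poles are the roots of the denominator s^2 + 4s + 8 = 0.
Using the quadratic formula: s = (-4 ± √(-16))/2 = -2 ± 2j.

s = -2 ± 2j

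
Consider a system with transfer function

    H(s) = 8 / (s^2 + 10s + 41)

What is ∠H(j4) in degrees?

At s = j4: numerator = 8, denominator = 25 + j40.
∠H = ∠num − ∠den = 0° − (57.995°) = -57.99°.

∠H(j4) ≈ -57.99°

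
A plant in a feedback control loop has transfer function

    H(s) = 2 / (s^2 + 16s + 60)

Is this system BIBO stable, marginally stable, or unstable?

stable

The denominator s^2 + 16s + 60 factors as (s + 6)(s + 10), giving poles at s = -6, -10.
Since all poles lie strictly in the left half-plane, the system is stable.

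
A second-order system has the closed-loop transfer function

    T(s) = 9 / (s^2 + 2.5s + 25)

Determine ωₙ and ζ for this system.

ωₙ = 5 rad/s, ζ = 0.25

Compare the denominator to the standard form s^2 + 2ζωₙs + ωₙ².
ωₙ² = 25, so ωₙ = 5 rad/s.
2ζωₙ = 2.5, so ζ = 2.5/(2·5) = 0.25.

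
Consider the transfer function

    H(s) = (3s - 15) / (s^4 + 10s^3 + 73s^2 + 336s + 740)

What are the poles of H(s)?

s = -1 ± 6j, -4 ± 2j

The poles are the roots of the denominator s^4 + 10s^3 + 73s^2 + 336s + 740 = 0.
No real roots exist; factor into two real quadratics: (s^2 + 2s + 37)(s^2 + 8s + 20) = 0.
Each quadratic gives a conjugate pair via the quadratic formula.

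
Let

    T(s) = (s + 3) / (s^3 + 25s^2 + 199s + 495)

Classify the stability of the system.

stable

The denominator s^3 + 25s^2 + 199s + 495 factors as (s + 9)(s + 11)(s + 5), giving poles at s = -9, -11, -5.
Since all poles lie strictly in the left half-plane, the system is stable.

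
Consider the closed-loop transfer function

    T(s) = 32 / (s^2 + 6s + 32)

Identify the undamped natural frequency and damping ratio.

Compare the denominator to the standard form s^2 + 2ζωₙs + ωₙ².
ωₙ² = 32, so ωₙ = √32 ≈ 5.657 rad/s.
2ζωₙ = 6, so ζ = 6/(2·√32) ≈ 0.5303.

ωₙ ≈ 5.657 rad/s, ζ ≈ 0.5303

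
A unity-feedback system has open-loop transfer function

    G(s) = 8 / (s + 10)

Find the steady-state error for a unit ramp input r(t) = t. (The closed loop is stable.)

G(s) has no poles at the origin.
This is a Type 0 system; Kv = lim_{s→0} s·G(s) = 0, so the steady-state error for a ramp input is infinite.

e_ss = ∞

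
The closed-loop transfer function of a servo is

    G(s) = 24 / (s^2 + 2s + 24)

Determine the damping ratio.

ζ ≈ 0.2041

Compare the denominator to the standard form s^2 + 2ζωₙs + ωₙ².
ωₙ² = 24, so ωₙ = √24 ≈ 4.899 rad/s.
2ζωₙ = 2, so ζ = 2/(2·√24) ≈ 0.2041.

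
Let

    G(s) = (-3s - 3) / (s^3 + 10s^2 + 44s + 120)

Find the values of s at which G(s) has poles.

The poles are the roots of the denominator s^3 + 10s^2 + 44s + 120 = 0.
Trying s = -6: the polynomial evaluates to 0, so (s + 6) is a factor.
Dividing out leaves s^2 + 4s + 20 = 0.
The quadratic formula then gives s = -2 ± 4j.

s = -6, -2 ± 4j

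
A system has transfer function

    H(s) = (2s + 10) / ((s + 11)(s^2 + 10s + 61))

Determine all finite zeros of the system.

s = -5

Set the numerator to zero: 2s + 10 = 0, i.e. 2·(s + 5) = 0.
So s = -5.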